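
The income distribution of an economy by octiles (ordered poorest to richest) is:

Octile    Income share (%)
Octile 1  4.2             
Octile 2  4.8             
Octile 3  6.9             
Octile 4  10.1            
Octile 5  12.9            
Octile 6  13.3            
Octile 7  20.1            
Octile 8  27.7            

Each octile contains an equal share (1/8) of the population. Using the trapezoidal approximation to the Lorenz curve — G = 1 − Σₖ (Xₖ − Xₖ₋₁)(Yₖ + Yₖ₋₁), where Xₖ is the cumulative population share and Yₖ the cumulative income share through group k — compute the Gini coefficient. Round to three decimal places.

0.329

Cumulative income shares Yₖ: 0.0420, 0.0900, 0.1590, 0.2600, 0.3890, 0.5220, 0.7230, 1.0000
Σ (Xₖ−Xₖ₋₁)(Yₖ+Yₖ₋₁) = (1/8)(0.0420+0.0000) + (1/8)(0.0900+0.0420) + (1/8)(0.1590+0.0900) + (1/8)(0.2600+0.1590) + (1/8)(0.3890+0.2600) + (1/8)(0.5220+0.3890) + (1/8)(0.7230+0.5220) + (1/8)(1.0000+0.7230)
  = 0.0053 + 0.0165 + 0.0311 + 0.0524 + 0.0811 + 0.1139 + 0.1556 + 0.2154 = 0.6713
G = 1 − 0.6713 = 0.3287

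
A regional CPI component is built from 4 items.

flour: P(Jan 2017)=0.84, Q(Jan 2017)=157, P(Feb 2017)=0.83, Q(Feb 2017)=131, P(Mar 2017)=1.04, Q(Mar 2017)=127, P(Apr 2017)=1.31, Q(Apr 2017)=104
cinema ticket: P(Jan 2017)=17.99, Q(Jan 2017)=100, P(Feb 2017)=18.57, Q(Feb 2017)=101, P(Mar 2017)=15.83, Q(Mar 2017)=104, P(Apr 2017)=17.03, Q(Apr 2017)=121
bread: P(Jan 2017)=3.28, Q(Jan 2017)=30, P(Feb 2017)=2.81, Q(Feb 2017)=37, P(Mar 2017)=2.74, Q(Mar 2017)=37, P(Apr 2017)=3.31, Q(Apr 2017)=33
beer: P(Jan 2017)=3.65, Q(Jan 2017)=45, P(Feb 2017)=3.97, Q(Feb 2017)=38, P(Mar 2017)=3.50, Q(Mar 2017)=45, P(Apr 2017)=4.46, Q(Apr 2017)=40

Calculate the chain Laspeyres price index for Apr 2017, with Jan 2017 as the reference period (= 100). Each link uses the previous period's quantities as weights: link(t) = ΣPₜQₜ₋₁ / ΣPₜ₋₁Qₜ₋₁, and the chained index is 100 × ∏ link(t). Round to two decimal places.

100.12

Link Jan 2017→Feb 2017:
ΣP(Feb 2017)Q(Jan 2017) = 0.83×157 + 18.57×100 + 2.81×30 + 3.97×45 = 130.31 + 1857 + 84.3 + 178.65 = 2250.26
ΣP(Jan 2017)Q(Jan 2017) = 0.84×157 + 17.99×100 + 3.28×30 + 3.65×45 = 131.88 + 1799 + 98.4 + 164.25 = 2193.53
link = 2250.26/2193.53 = 1.025862
Link Feb 2017→Mar 2017:
ΣP(Mar 2017)Q(Feb 2017) = 1.04×131 + 15.83×101 + 2.74×37 + 3.50×38 = 136.24 + 1598.83 + 101.38 + 133 = 1969.45
ΣP(Feb 2017)Q(Feb 2017) = 0.83×131 + 18.57×101 + 2.81×37 + 3.97×38 = 108.73 + 1875.57 + 103.97 + 150.86 = 2239.13
link = 1969.45/2239.13 = 0.879560
Link Mar 2017→Apr 2017:
ΣP(Apr 2017)Q(Mar 2017) = 1.31×127 + 17.03×104 + 3.31×37 + 4.46×45 = 166.37 + 1771.12 + 122.47 + 200.7 = 2260.66
ΣP(Mar 2017)Q(Mar 2017) = 1.04×127 + 15.83×104 + 2.74×37 + 3.50×45 = 132.08 + 1646.32 + 101.38 + 157.5 = 2037.28
link = 2260.66/2037.28 = 1.109646
Chained index = 100 × 1.025862 × 0.879560 × 1.109646 = 100.1243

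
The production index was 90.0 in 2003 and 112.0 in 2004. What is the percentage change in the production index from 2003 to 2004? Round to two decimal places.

Change = (112.0 − 90.0) / 90.0 × 100
       = 22.0 / 90.0 × 100 = 24.4444%

24.44%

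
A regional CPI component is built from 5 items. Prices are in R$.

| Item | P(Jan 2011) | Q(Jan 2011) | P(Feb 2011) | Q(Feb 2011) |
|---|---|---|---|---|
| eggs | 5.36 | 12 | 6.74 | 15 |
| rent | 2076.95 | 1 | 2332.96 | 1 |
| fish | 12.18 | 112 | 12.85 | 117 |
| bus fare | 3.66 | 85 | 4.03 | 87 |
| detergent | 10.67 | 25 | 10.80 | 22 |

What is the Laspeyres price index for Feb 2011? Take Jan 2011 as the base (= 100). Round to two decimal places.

109.36

Laspeyres price index uses base-period quantities as weights.
ΣP(Feb 2011)·Q(Jan 2011) = 6.74×12 + 2332.96×1 + 12.85×112 + 4.03×85 + 10.80×25 = 80.88 + 2332.96 + 1439.2 + 342.55 + 270 = 4465.59
ΣP(Jan 2011)·Q(Jan 2011) = 5.36×12 + 2076.95×1 + 12.18×112 + 3.66×85 + 10.67×25 = 64.32 + 2076.95 + 1364.16 + 311.1 + 266.75 = 4083.28
Index = 4465.59 / 4083.28 × 100 = 109.3628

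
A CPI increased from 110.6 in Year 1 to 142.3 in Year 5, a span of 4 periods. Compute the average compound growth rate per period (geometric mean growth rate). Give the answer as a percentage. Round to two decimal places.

Growth factor = (142.3/110.6)^(1/4) = (1.286618)^(1/4) = 1.065031
Growth rate = 1.065031 − 1 = 0.065031 = 6.5031%

6.50%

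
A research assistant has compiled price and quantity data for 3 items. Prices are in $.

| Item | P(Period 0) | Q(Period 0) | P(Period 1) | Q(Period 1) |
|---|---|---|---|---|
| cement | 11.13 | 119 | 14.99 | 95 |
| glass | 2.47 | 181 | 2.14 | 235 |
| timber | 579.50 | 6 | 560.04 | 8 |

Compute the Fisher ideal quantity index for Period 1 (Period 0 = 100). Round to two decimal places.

117.67

Laspeyres component (base-period weights):
ΣP(Period 0)Q(Period 1) = 11.13×95 + 2.47×235 + 579.50×8 = 1057.35 + 580.45 + 4636 = 6273.8
ΣP(Period 0)Q(Period 0) = 11.13×119 + 2.47×181 + 579.50×6 = 1324.47 + 447.07 + 3477 = 5248.54
L = 6273.8 / 5248.54 × 100 = 119.5342
Paasche component (current-period weights):
ΣP(Period 1)Q(Period 1) = 14.99×95 + 2.14×235 + 560.04×8 = 1424.05 + 502.9 + 4480.32 = 6407.27
ΣP(Period 1)Q(Period 0) = 14.99×119 + 2.14×181 + 560.04×6 = 1783.81 + 387.34 + 3360.24 = 5531.39
P = 6407.27 / 5531.39 × 100 = 115.8347
Fisher = √(L × P) = √(119.5342 × 115.8347) = 117.6699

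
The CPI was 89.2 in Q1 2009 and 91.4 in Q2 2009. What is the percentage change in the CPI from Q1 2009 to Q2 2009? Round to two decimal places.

Change = (91.4 − 89.2) / 89.2 × 100
       = 2.2 / 89.2 × 100 = 2.4664%

2.47%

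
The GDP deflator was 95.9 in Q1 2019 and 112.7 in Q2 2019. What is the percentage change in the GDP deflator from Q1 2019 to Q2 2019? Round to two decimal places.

Change = (112.7 − 95.9) / 95.9 × 100
       = 16.8 / 95.9 × 100 = 17.5182%

17.52%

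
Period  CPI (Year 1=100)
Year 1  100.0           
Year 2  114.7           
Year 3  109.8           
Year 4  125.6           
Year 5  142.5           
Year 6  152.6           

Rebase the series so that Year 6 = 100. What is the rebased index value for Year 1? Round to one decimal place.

Rebased(Year 1) = 100.0 / 152.6 × 100 = 65.5308

65.5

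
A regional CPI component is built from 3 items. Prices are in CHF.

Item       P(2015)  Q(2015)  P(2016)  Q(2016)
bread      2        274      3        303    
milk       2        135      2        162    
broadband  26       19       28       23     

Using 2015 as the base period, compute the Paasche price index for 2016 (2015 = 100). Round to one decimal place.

Paasche price index uses current-period quantities as weights.
ΣP(2016)·Q(2016) = 3×303 + 2×162 + 28×23 = 909 + 324 + 644 = 1877
ΣP(2015)·Q(2016) = 2×303 + 2×162 + 26×23 = 606 + 324 + 598 = 1528
Index = 1877 / 1528 × 100 = 122.8403

122.8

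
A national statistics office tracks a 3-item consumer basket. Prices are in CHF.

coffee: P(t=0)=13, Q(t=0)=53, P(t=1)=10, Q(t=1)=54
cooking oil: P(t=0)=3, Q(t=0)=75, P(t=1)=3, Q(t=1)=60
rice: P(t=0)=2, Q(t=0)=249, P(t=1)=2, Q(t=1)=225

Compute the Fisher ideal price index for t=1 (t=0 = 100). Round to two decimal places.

88.29

Laspeyres component (base-period weights):
ΣP(t=1)Q(t=0) = 10×53 + 3×75 + 2×249 = 530 + 225 + 498 = 1253
ΣP(t=0)Q(t=0) = 13×53 + 3×75 + 2×249 = 689 + 225 + 498 = 1412
L = 1253 / 1412 × 100 = 88.7394
Paasche component (current-period weights):
ΣP(t=1)Q(t=1) = 10×54 + 3×60 + 2×225 = 540 + 180 + 450 = 1170
ΣP(t=0)Q(t=1) = 13×54 + 3×60 + 2×225 = 702 + 180 + 450 = 1332
P = 1170 / 1332 × 100 = 87.8378
Fisher = √(L × P) = √(88.7394 × 87.8378) = 88.2875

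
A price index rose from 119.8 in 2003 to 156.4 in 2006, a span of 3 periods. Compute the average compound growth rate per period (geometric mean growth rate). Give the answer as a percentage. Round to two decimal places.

Growth factor = (156.4/119.8)^(1/3) = (1.305509)^(1/3) = 1.092932
Growth rate = 1.092932 − 1 = 0.092932 = 9.2932%

9.29%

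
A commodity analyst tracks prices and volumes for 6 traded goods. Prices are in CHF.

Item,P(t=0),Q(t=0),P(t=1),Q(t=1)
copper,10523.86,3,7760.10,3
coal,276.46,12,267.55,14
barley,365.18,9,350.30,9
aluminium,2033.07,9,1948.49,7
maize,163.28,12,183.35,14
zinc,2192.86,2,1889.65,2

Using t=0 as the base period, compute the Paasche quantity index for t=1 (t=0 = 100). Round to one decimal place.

94.4

Paasche quantity index uses current-period prices as weights.
ΣP(t=1)·Q(t=1) = 7760.10×3 + 267.55×14 + 350.30×9 + 1948.49×7 + 183.35×14 + 1889.65×2 = 23280.3 + 3745.7 + 3152.7 + 13639.43 + 2566.9 + 3779.3 = 50164.33
ΣP(t=1)·Q(t=0) = 7760.10×3 + 267.55×12 + 350.30×9 + 1948.49×9 + 183.35×12 + 1889.65×2 = 23280.3 + 3210.6 + 3152.7 + 17536.41 + 2200.2 + 3779.3 = 53159.51
Index = 50164.33 / 53159.51 × 100 = 94.3657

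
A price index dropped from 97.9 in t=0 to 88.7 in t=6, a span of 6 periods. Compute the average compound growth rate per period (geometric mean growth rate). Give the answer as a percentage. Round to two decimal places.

-1.63%

Growth factor = (88.7/97.9)^(1/6) = (0.906027)^(1/6) = 0.983687
Growth rate = 0.983687 − 1 = -0.016313 = -1.6313%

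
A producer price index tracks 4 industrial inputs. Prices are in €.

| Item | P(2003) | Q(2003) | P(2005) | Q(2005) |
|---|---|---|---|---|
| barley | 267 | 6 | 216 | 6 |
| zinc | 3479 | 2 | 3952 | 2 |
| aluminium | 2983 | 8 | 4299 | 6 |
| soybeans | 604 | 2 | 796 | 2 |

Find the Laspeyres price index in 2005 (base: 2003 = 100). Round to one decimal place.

134.3

Laspeyres price index uses base-period quantities as weights.
ΣP(2005)·Q(2003) = 216×6 + 3952×2 + 4299×8 + 796×2 = 1296 + 7904 + 34392 + 1592 = 45184
ΣP(2003)·Q(2003) = 267×6 + 3479×2 + 2983×8 + 604×2 = 1602 + 6958 + 23864 + 1208 = 33632
Index = 45184 / 33632 × 100 = 134.3482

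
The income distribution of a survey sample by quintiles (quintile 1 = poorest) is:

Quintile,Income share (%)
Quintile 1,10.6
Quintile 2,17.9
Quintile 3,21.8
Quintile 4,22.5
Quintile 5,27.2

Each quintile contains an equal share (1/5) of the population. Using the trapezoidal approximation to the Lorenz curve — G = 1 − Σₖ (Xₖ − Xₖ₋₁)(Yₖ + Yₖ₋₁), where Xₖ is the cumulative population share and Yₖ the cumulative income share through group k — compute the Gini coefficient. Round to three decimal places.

0.151

Cumulative income shares Yₖ: 0.1060, 0.2850, 0.5030, 0.7280, 1.0000
Σ (Xₖ−Xₖ₋₁)(Yₖ+Yₖ₋₁) = (1/5)(0.1060+0.0000) + (1/5)(0.2850+0.1060) + (1/5)(0.5030+0.2850) + (1/5)(0.7280+0.5030) + (1/5)(1.0000+0.7280)
  = 0.0212 + 0.0782 + 0.1576 + 0.2462 + 0.3456 = 0.8488
G = 1 − 0.8488 = 0.1512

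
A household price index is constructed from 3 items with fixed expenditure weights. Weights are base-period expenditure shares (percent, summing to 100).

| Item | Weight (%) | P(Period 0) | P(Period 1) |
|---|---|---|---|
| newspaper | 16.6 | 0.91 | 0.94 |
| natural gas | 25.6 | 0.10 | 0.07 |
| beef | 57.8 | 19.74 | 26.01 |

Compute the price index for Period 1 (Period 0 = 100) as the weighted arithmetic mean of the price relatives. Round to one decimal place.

111.2

newspaper: 16.6 × (0.94/0.91) = 16.6 × 1.032967 = 17.1473
natural gas: 25.6 × (0.07/0.10) = 25.6 × 0.700000 = 17.9200
beef: 57.8 × (26.01/19.74) = 57.8 × 1.317629 = 76.1590
Index = Σ wᵢ·(p₁ᵢ/p₀ᵢ) = 17.1473 + 17.9200 + 76.1590 = 111.2262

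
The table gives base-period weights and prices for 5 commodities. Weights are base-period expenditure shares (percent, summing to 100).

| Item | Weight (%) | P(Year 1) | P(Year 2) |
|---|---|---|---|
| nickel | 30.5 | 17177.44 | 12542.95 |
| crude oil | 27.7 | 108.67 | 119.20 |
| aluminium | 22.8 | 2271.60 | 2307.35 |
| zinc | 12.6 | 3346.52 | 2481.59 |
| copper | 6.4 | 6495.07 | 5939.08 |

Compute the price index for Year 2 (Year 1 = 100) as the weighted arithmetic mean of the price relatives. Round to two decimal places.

91.01

nickel: 30.5 × (12542.95/17177.44) = 30.5 × 0.730199 = 22.2711
crude oil: 27.7 × (119.20/108.67) = 27.7 × 1.096899 = 30.3841
aluminium: 22.8 × (2307.35/2271.60) = 22.8 × 1.015738 = 23.1588
zinc: 12.6 × (2481.59/3346.52) = 12.6 × 0.741543 = 9.3434
copper: 6.4 × (5939.08/6495.07) = 6.4 × 0.914398 = 5.8521
Index = Σ wᵢ·(p₁ᵢ/p₀ᵢ) = 22.2711 + 30.3841 + 23.1588 + 9.3434 + 5.8521 = 91.0096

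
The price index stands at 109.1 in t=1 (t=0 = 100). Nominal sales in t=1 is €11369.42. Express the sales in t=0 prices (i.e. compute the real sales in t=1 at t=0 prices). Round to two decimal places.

10421.10

Real = Nominal ÷ (Index/100) = 11369.42 ÷ (109.1/100)
     = 11369.42 ÷ 1.091 = 10421.0999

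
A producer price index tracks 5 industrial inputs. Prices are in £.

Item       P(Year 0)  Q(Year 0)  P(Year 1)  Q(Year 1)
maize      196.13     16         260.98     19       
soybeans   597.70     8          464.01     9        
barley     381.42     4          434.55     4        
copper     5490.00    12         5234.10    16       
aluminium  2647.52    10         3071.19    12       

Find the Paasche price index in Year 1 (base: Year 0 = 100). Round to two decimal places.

Paasche price index uses current-period quantities as weights.
ΣP(Year 1)·Q(Year 1) = 260.98×19 + 464.01×9 + 434.55×4 + 5234.10×16 + 3071.19×12 = 4958.62 + 4176.09 + 1738.2 + 83745.6 + 36854.28 = 131472.79
ΣP(Year 0)·Q(Year 1) = 196.13×19 + 597.70×9 + 381.42×4 + 5490.00×16 + 2647.52×12 = 3726.47 + 5379.3 + 1525.68 + 87840 + 31770.24 = 130241.69
Index = 131472.79 / 130241.69 × 100 = 100.9452

100.95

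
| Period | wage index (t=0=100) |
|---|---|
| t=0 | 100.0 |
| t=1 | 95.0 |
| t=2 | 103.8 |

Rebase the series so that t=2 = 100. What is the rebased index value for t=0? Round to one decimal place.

96.3

Rebased(t=0) = 100.0 / 103.8 × 100 = 96.3391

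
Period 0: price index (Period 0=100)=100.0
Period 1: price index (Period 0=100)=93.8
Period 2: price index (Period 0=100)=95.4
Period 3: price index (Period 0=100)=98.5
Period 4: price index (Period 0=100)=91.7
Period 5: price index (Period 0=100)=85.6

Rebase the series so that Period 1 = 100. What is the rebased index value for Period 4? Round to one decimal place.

Rebased(Period 4) = 91.7 / 93.8 × 100 = 97.7612

97.8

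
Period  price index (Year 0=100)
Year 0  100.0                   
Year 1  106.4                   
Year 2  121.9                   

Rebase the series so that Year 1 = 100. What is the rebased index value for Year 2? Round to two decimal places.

114.57

Rebased(Year 2) = 121.9 / 106.4 × 100 = 114.5677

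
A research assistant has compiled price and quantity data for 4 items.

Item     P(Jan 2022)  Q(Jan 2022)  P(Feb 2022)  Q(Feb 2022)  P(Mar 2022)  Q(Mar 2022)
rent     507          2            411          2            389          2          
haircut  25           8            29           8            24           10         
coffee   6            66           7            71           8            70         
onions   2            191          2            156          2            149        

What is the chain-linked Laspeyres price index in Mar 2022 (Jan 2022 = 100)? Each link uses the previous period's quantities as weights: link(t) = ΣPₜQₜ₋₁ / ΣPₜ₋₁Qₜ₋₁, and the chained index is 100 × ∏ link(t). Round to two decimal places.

Link Jan 2022→Feb 2022:
ΣP(Feb 2022)Q(Jan 2022) = 411×2 + 29×8 + 7×66 + 2×191 = 822 + 232 + 462 + 382 = 1898
ΣP(Jan 2022)Q(Jan 2022) = 507×2 + 25×8 + 6×66 + 2×191 = 1014 + 200 + 396 + 382 = 1992
link = 1898/1992 = 0.952811
Link Feb 2022→Mar 2022:
ΣP(Mar 2022)Q(Feb 2022) = 389×2 + 24×8 + 8×71 + 2×156 = 778 + 192 + 568 + 312 = 1850
ΣP(Feb 2022)Q(Feb 2022) = 411×2 + 29×8 + 7×71 + 2×156 = 822 + 232 + 497 + 312 = 1863
link = 1850/1863 = 0.993022
Chained index = 100 × 0.952811 × 0.993022 = 94.6163

94.62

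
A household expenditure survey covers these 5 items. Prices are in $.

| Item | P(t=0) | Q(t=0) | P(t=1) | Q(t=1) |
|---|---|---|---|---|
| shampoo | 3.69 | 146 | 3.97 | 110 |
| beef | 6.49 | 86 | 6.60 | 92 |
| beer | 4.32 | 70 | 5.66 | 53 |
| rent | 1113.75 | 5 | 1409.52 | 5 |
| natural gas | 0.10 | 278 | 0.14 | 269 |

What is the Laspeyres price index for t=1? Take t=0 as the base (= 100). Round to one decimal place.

123.4

Laspeyres price index uses base-period quantities as weights.
ΣP(t=1)·Q(t=0) = 3.97×146 + 6.60×86 + 5.66×70 + 1409.52×5 + 0.14×278 = 579.62 + 567.6 + 396.2 + 7047.6 + 38.92 = 8629.94
ΣP(t=0)·Q(t=0) = 3.69×146 + 6.49×86 + 4.32×70 + 1113.75×5 + 0.10×278 = 538.74 + 558.14 + 302.4 + 5568.75 + 27.8 = 6995.83
Index = 8629.94 / 6995.83 × 100 = 123.3583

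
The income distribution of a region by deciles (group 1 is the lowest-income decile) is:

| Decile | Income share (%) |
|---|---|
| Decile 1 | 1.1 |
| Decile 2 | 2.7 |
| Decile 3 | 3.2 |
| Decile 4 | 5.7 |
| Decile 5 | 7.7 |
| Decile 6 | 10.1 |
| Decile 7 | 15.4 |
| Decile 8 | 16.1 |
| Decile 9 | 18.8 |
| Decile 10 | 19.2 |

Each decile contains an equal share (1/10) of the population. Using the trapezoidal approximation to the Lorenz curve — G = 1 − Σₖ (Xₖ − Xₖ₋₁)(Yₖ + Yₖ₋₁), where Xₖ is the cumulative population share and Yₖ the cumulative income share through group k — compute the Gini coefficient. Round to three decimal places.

0.372

Cumulative income shares Yₖ: 0.0110, 0.0380, 0.0700, 0.1270, 0.2040, 0.3050, 0.4590, 0.6200, 0.8080, 1.0000
Σ (Xₖ−Xₖ₋₁)(Yₖ+Yₖ₋₁) = (1/10)(0.0110+0.0000) + (1/10)(0.0380+0.0110) + (1/10)(0.0700+0.0380) + (1/10)(0.1270+0.0700) + (1/10)(0.2040+0.1270) + (1/10)(0.3050+0.2040) + (1/10)(0.4590+0.3050) + (1/10)(0.6200+0.4590) + (1/10)(0.8080+0.6200) + (1/10)(1.0000+0.8080)
  = 0.0011 + 0.0049 + 0.0108 + 0.0197 + 0.0331 + 0.0509 + 0.0764 + 0.1079 + 0.1428 + 0.1808 = 0.6284
G = 1 − 0.6284 = 0.3716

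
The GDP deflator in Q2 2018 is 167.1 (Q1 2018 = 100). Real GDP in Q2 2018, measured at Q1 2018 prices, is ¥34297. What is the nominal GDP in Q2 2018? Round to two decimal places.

Nominal = Real × (Index/100) = 34297 × (167.1/100)
        = 34297 × 1.671 = 57310.2870

57310.29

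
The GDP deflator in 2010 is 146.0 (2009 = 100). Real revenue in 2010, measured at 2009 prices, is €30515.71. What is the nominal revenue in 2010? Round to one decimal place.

44552.9

Nominal = Real × (Index/100) = 30515.71 × (146.0/100)
        = 30515.71 × 1.460 = 44552.9366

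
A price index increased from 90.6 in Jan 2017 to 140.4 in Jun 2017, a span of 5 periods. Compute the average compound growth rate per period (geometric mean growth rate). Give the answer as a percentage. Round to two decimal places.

Growth factor = (140.4/90.6)^(1/5) = (1.549669)^(1/5) = 1.091560
Growth rate = 1.091560 − 1 = 0.091560 = 9.1560%

9.16%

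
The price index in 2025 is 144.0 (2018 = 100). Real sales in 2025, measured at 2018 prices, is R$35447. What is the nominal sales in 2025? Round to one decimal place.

51043.7

Nominal = Real × (Index/100) = 35447 × (144.0/100)
        = 35447 × 1.440 = 51043.6800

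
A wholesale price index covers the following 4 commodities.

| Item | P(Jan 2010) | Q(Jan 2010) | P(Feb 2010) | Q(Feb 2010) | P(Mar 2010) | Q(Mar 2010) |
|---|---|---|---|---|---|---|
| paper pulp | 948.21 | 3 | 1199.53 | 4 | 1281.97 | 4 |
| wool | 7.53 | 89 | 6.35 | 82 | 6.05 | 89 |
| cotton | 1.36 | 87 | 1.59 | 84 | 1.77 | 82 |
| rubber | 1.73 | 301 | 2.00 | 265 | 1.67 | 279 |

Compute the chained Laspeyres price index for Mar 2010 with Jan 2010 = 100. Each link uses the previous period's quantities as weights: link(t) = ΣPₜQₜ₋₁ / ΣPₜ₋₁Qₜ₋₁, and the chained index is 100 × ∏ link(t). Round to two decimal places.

122.66

Link Jan 2010→Feb 2010:
ΣP(Feb 2010)Q(Jan 2010) = 1199.53×3 + 6.35×89 + 1.59×87 + 2.00×301 = 3598.59 + 565.15 + 138.33 + 602 = 4904.07
ΣP(Jan 2010)Q(Jan 2010) = 948.21×3 + 7.53×89 + 1.36×87 + 1.73×301 = 2844.63 + 670.17 + 118.32 + 520.73 = 4153.85
link = 4904.07/4153.85 = 1.180608
Link Feb 2010→Mar 2010:
ΣP(Mar 2010)Q(Feb 2010) = 1281.97×4 + 6.05×82 + 1.77×84 + 1.67×265 = 5127.88 + 496.1 + 148.68 + 442.55 = 6215.21
ΣP(Feb 2010)Q(Feb 2010) = 1199.53×4 + 6.35×82 + 1.59×84 + 2.00×265 = 4798.12 + 520.7 + 133.56 + 530 = 5982.38
link = 6215.21/5982.38 = 1.038919
Chained index = 100 × 1.180608 × 1.038919 = 122.6557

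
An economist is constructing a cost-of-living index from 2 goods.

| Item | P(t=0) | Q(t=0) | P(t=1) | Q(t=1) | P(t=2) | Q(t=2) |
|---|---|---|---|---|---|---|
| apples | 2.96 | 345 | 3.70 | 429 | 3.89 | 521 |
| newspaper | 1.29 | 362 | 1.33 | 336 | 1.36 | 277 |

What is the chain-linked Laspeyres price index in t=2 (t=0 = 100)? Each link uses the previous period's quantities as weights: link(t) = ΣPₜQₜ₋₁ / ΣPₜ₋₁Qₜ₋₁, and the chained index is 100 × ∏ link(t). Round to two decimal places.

Link t=0→t=1:
ΣP(t=1)Q(t=0) = 3.70×345 + 1.33×362 = 1276.5 + 481.46 = 1757.96
ΣP(t=0)Q(t=0) = 2.96×345 + 1.29×362 = 1021.2 + 466.98 = 1488.18
link = 1757.96/1488.18 = 1.181282
Link t=1→t=2:
ΣP(t=2)Q(t=1) = 3.89×429 + 1.36×336 = 1668.81 + 456.96 = 2125.77
ΣP(t=1)Q(t=1) = 3.70×429 + 1.33×336 = 1587.3 + 446.88 = 2034.18
link = 2125.77/2034.18 = 1.045026
Chained index = 100 × 1.181282 × 1.045026 = 123.4470

123.45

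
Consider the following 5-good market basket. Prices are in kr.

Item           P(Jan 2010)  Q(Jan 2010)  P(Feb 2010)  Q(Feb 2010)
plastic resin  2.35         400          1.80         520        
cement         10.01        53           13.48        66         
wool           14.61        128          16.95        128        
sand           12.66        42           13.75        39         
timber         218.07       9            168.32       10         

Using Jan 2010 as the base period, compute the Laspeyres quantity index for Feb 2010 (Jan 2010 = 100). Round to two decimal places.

Laspeyres quantity index uses base-period prices as weights.
ΣP(Jan 2010)·Q(Feb 2010) = 2.35×520 + 10.01×66 + 14.61×128 + 12.66×39 + 218.07×10 = 1222 + 660.66 + 1870.08 + 493.74 + 2180.7 = 6427.18
ΣP(Jan 2010)·Q(Jan 2010) = 2.35×400 + 10.01×53 + 14.61×128 + 12.66×42 + 218.07×9 = 940 + 530.53 + 1870.08 + 531.72 + 1962.63 = 5834.96
Index = 6427.18 / 5834.96 × 100 = 110.1495

110.15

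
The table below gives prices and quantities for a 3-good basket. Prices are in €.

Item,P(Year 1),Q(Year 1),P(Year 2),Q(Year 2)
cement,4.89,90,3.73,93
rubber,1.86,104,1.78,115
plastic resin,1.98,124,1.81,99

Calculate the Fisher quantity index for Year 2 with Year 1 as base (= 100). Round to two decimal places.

Laspeyres component (base-period weights):
ΣP(Year 1)Q(Year 2) = 4.89×93 + 1.86×115 + 1.98×99 = 454.77 + 213.9 + 196.02 = 864.69
ΣP(Year 1)Q(Year 1) = 4.89×90 + 1.86×104 + 1.98×124 = 440.1 + 193.44 + 245.52 = 879.06
L = 864.69 / 879.06 × 100 = 98.3653
Paasche component (current-period weights):
ΣP(Year 2)Q(Year 2) = 3.73×93 + 1.78×115 + 1.81×99 = 346.89 + 204.7 + 179.19 = 730.78
ΣP(Year 2)Q(Year 1) = 3.73×90 + 1.78×104 + 1.81×124 = 335.7 + 185.12 + 224.44 = 745.26
P = 730.78 / 745.26 × 100 = 98.0571
Fisher = √(L × P) = √(98.3653 × 98.0571) = 98.2111

98.21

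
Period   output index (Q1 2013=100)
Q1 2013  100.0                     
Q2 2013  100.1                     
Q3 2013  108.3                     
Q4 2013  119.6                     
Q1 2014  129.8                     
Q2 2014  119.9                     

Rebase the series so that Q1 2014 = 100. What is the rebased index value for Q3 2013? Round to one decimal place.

Rebased(Q3 2013) = 108.3 / 129.8 × 100 = 83.4361

83.4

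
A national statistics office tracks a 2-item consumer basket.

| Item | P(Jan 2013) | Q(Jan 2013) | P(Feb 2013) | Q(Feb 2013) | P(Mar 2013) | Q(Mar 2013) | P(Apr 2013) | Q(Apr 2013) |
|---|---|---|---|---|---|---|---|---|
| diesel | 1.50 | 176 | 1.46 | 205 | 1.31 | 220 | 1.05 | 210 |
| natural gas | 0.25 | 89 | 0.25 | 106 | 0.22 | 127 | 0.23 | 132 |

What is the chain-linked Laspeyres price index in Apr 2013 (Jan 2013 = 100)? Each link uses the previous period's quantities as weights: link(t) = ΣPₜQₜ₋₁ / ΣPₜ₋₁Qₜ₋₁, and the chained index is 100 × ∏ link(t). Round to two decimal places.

Link Jan 2013→Feb 2013:
ΣP(Feb 2013)Q(Jan 2013) = 1.46×176 + 0.25×89 = 256.96 + 22.25 = 279.21
ΣP(Jan 2013)Q(Jan 2013) = 1.50×176 + 0.25×89 = 264 + 22.25 = 286.25
link = 279.21/286.25 = 0.975406
Link Feb 2013→Mar 2013:
ΣP(Mar 2013)Q(Feb 2013) = 1.31×205 + 0.22×106 = 268.55 + 23.32 = 291.87
ΣP(Feb 2013)Q(Feb 2013) = 1.46×205 + 0.25×106 = 299.3 + 26.5 = 325.8
link = 291.87/325.8 = 0.895856
Link Mar 2013→Apr 2013:
ΣP(Apr 2013)Q(Mar 2013) = 1.05×220 + 0.23×127 = 231 + 29.21 = 260.21
ΣP(Mar 2013)Q(Mar 2013) = 1.31×220 + 0.22×127 = 288.2 + 27.94 = 316.14
link = 260.21/316.14 = 0.823085
Chained index = 100 × 0.975406 × 0.895856 × 0.823085 = 71.9231

71.92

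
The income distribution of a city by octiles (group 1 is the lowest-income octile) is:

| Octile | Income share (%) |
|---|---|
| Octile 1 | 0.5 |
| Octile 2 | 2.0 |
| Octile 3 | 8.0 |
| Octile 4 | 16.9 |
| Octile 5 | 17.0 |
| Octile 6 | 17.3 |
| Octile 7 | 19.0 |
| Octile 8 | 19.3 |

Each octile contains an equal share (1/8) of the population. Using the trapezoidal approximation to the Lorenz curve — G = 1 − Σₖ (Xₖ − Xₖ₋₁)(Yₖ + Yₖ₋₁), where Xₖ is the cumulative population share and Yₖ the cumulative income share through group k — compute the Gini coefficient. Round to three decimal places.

0.306

Cumulative income shares Yₖ: 0.0050, 0.0250, 0.1050, 0.2740, 0.4440, 0.6170, 0.8070, 1.0000
Σ (Xₖ−Xₖ₋₁)(Yₖ+Yₖ₋₁) = (1/8)(0.0050+0.0000) + (1/8)(0.0250+0.0050) + (1/8)(0.1050+0.0250) + (1/8)(0.2740+0.1050) + (1/8)(0.4440+0.2740) + (1/8)(0.6170+0.4440) + (1/8)(0.8070+0.6170) + (1/8)(1.0000+0.8070)
  = 0.0006 + 0.0038 + 0.0163 + 0.0474 + 0.0898 + 0.1326 + 0.1780 + 0.2259 = 0.6943
G = 1 − 0.6943 = 0.3057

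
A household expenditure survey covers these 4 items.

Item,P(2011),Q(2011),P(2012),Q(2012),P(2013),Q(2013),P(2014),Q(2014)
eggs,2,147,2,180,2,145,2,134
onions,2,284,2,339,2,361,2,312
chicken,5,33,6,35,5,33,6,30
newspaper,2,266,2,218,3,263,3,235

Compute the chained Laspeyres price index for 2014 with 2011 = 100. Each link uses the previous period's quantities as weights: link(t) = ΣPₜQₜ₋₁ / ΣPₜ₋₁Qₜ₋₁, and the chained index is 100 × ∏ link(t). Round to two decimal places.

Link 2011→2012:
ΣP(2012)Q(2011) = 2×147 + 2×284 + 6×33 + 2×266 = 294 + 568 + 198 + 532 = 1592
ΣP(2011)Q(2011) = 2×147 + 2×284 + 5×33 + 2×266 = 294 + 568 + 165 + 532 = 1559
link = 1592/1559 = 1.021167
Link 2012→2013:
ΣP(2013)Q(2012) = 2×180 + 2×339 + 5×35 + 3×218 = 360 + 678 + 175 + 654 = 1867
ΣP(2012)Q(2012) = 2×180 + 2×339 + 6×35 + 2×218 = 360 + 678 + 210 + 436 = 1684
link = 1867/1684 = 1.108670
Link 2013→2014:
ΣP(2014)Q(2013) = 2×145 + 2×361 + 6×33 + 3×263 = 290 + 722 + 198 + 789 = 1999
ΣP(2013)Q(2013) = 2×145 + 2×361 + 5×33 + 3×263 = 290 + 722 + 165 + 789 = 1966
link = 1999/1966 = 1.016785
Chained index = 100 × 1.021167 × 1.108670 × 1.016785 = 115.1141

115.11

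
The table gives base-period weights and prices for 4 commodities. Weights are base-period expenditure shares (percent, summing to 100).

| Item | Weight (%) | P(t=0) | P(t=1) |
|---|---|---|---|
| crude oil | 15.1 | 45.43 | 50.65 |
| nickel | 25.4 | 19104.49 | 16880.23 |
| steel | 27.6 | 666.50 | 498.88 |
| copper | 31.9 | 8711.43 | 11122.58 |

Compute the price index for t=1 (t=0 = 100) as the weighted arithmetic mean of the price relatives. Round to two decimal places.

crude oil: 15.1 × (50.65/45.43) = 15.1 × 1.114902 = 16.8350
nickel: 25.4 × (16880.23/19104.49) = 25.4 × 0.883574 = 22.4428
steel: 27.6 × (498.88/666.50) = 27.6 × 0.748507 = 20.6588
copper: 31.9 × (11122.58/8711.43) = 31.9 × 1.276780 = 40.7293
Index = Σ wᵢ·(p₁ᵢ/p₀ᵢ) = 16.8350 + 22.4428 + 20.6588 + 40.7293 = 100.6659

100.67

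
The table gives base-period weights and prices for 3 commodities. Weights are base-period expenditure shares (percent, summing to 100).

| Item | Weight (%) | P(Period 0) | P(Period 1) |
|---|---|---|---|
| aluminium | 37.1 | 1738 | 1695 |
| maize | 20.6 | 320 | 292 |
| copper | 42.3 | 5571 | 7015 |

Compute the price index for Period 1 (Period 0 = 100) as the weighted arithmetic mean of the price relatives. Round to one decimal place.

aluminium: 37.1 × (1695/1738) = 37.1 × 0.975259 = 36.1821
maize: 20.6 × (292/320) = 20.6 × 0.912500 = 18.7975
copper: 42.3 × (7015/5571) = 42.3 × 1.259199 = 53.2641
Index = Σ wᵢ·(p₁ᵢ/p₀ᵢ) = 36.1821 + 18.7975 + 53.2641 = 108.2437

108.2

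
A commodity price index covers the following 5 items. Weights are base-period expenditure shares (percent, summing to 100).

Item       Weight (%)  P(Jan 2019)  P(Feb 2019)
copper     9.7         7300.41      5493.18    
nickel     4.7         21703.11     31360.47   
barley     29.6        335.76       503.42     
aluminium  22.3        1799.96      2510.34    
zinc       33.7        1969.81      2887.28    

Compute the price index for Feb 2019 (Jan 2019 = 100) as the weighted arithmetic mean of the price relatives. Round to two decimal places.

138.97

copper: 9.7 × (5493.18/7300.41) = 9.7 × 0.752448 = 7.2987
nickel: 4.7 × (31360.47/21703.11) = 4.7 × 1.444976 = 6.7914
barley: 29.6 × (503.42/335.76) = 29.6 × 1.499345 = 44.3806
aluminium: 22.3 × (2510.34/1799.96) = 22.3 × 1.394664 = 31.1010
zinc: 33.7 × (2887.28/1969.81) = 33.7 × 1.465766 = 49.3963
Index = Σ wᵢ·(p₁ᵢ/p₀ᵢ) = 7.2987 + 6.7914 + 44.3806 + 31.1010 + 49.3963 = 138.9681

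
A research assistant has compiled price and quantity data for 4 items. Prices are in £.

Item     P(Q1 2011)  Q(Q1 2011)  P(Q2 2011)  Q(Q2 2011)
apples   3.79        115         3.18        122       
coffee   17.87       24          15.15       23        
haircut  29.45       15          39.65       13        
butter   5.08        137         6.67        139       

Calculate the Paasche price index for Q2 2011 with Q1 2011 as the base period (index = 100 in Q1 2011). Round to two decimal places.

111.04

Paasche price index uses current-period quantities as weights.
ΣP(Q2 2011)·Q(Q2 2011) = 3.18×122 + 15.15×23 + 39.65×13 + 6.67×139 = 387.96 + 348.45 + 515.45 + 927.13 = 2178.99
ΣP(Q1 2011)·Q(Q2 2011) = 3.79×122 + 17.87×23 + 29.45×13 + 5.08×139 = 462.38 + 411.01 + 382.85 + 706.12 = 1962.36
Index = 2178.99 / 1962.36 × 100 = 111.0393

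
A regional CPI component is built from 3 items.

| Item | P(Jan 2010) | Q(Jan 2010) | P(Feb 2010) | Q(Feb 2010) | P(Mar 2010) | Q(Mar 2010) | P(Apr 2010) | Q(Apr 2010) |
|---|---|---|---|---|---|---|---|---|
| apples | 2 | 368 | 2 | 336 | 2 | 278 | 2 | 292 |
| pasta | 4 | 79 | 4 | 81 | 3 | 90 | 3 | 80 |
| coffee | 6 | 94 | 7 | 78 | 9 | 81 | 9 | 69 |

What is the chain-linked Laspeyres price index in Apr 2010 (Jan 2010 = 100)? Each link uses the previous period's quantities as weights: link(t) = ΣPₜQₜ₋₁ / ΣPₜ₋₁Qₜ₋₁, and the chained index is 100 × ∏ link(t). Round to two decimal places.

110.96

Link Jan 2010→Feb 2010:
ΣP(Feb 2010)Q(Jan 2010) = 2×368 + 4×79 + 7×94 = 736 + 316 + 658 = 1710
ΣP(Jan 2010)Q(Jan 2010) = 2×368 + 4×79 + 6×94 = 736 + 316 + 564 = 1616
link = 1710/1616 = 1.058168
Link Feb 2010→Mar 2010:
ΣP(Mar 2010)Q(Feb 2010) = 2×336 + 3×81 + 9×78 = 672 + 243 + 702 = 1617
ΣP(Feb 2010)Q(Feb 2010) = 2×336 + 4×81 + 7×78 = 672 + 324 + 546 = 1542
link = 1617/1542 = 1.048638
Link Mar 2010→Apr 2010:
ΣP(Apr 2010)Q(Mar 2010) = 2×278 + 3×90 + 9×81 = 556 + 270 + 729 = 1555
ΣP(Mar 2010)Q(Mar 2010) = 2×278 + 3×90 + 9×81 = 556 + 270 + 729 = 1555
link = 1555/1555 = 1.000000
Chained index = 100 × 1.058168 × 1.048638 × 1.000000 = 110.9636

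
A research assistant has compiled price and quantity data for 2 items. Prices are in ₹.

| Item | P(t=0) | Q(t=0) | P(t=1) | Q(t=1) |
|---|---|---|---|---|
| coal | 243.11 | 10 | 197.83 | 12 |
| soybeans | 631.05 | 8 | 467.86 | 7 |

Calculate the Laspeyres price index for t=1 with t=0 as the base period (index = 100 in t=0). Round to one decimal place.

Laspeyres price index uses base-period quantities as weights.
ΣP(t=1)·Q(t=0) = 197.83×10 + 467.86×8 = 1978.3 + 3742.88 = 5721.18
ΣP(t=0)·Q(t=0) = 243.11×10 + 631.05×8 = 2431.1 + 5048.4 = 7479.5
Index = 5721.18 / 7479.5 × 100 = 76.4915

76.5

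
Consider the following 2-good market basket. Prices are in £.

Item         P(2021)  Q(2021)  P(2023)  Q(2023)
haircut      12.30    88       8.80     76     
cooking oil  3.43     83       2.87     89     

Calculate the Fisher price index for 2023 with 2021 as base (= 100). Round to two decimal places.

74.30

Laspeyres component (base-period weights):
ΣP(2023)Q(2021) = 8.80×88 + 2.87×83 = 774.4 + 238.21 = 1012.61
ΣP(2021)Q(2021) = 12.30×88 + 3.43×83 = 1082.4 + 284.69 = 1367.09
L = 1012.61 / 1367.09 × 100 = 74.0705
Paasche component (current-period weights):
ΣP(2023)Q(2023) = 8.80×76 + 2.87×89 = 668.8 + 255.43 = 924.23
ΣP(2021)Q(2023) = 12.30×76 + 3.43×89 = 934.8 + 305.27 = 1240.07
P = 924.23 / 1240.07 × 100 = 74.5305
Fisher = √(L × P) = √(74.0705 × 74.5305) = 74.3001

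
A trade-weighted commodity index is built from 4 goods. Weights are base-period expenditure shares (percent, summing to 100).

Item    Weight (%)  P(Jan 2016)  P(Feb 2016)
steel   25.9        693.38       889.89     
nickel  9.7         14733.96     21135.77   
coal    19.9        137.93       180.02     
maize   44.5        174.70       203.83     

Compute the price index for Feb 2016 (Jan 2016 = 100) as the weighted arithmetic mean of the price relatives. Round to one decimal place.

125.0

steel: 25.9 × (889.89/693.38) = 25.9 × 1.283409 = 33.2403
nickel: 9.7 × (21135.77/14733.96) = 9.7 × 1.434494 = 13.9146
coal: 19.9 × (180.02/137.93) = 19.9 × 1.305155 = 25.9726
maize: 44.5 × (203.83/174.70) = 44.5 × 1.166743 = 51.9201
Index = Σ wᵢ·(p₁ᵢ/p₀ᵢ) = 33.2403 + 13.9146 + 25.9726 + 51.9201 = 125.0475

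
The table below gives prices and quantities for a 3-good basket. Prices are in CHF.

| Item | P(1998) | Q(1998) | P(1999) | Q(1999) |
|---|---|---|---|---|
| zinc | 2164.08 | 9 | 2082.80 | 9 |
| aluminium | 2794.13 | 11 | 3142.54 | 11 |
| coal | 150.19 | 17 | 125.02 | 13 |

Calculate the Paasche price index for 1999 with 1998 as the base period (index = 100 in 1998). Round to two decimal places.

Paasche price index uses current-period quantities as weights.
ΣP(1999)·Q(1999) = 2082.80×9 + 3142.54×11 + 125.02×13 = 18745.2 + 34567.94 + 1625.26 = 54938.4
ΣP(1998)·Q(1999) = 2164.08×9 + 2794.13×11 + 150.19×13 = 19476.72 + 30735.43 + 1952.47 = 52164.62
Index = 54938.4 / 52164.62 × 100 = 105.3174

105.32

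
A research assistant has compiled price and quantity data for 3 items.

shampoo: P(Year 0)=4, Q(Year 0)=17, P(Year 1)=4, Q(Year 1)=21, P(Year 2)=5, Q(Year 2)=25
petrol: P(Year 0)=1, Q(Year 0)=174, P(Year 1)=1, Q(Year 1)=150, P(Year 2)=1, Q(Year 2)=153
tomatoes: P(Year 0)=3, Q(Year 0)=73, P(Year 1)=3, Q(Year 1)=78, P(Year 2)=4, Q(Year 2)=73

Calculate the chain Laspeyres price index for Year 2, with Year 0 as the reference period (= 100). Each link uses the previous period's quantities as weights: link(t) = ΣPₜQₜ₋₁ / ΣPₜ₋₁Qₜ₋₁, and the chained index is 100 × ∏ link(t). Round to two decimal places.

121.15

Link Year 0→Year 1:
ΣP(Year 1)Q(Year 0) = 4×17 + 1×174 + 3×73 = 68 + 174 + 219 = 461
ΣP(Year 0)Q(Year 0) = 4×17 + 1×174 + 3×73 = 68 + 174 + 219 = 461
link = 461/461 = 1.000000
Link Year 1→Year 2:
ΣP(Year 2)Q(Year 1) = 5×21 + 1×150 + 4×78 = 105 + 150 + 312 = 567
ΣP(Year 1)Q(Year 1) = 4×21 + 1×150 + 3×78 = 84 + 150 + 234 = 468
link = 567/468 = 1.211538
Chained index = 100 × 1.000000 × 1.211538 = 121.1538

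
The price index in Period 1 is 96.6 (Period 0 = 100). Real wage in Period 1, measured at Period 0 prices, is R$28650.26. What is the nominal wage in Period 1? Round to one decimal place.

Nominal = Real × (Index/100) = 28650.26 × (96.6/100)
        = 28650.26 × 0.966 = 27676.1512

27676.2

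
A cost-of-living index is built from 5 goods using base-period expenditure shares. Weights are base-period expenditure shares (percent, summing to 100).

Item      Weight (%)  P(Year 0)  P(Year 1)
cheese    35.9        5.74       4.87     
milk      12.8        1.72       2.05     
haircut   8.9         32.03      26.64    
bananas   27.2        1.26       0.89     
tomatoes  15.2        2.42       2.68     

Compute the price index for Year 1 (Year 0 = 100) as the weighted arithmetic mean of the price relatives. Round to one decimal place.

89.2

cheese: 35.9 × (4.87/5.74) = 35.9 × 0.848432 = 30.4587
milk: 12.8 × (2.05/1.72) = 12.8 × 1.191860 = 15.2558
haircut: 8.9 × (26.64/32.03) = 8.9 × 0.831720 = 7.4023
bananas: 27.2 × (0.89/1.26) = 27.2 × 0.706349 = 19.2127
tomatoes: 15.2 × (2.68/2.42) = 15.2 × 1.107438 = 16.8331
Index = Σ wᵢ·(p₁ᵢ/p₀ᵢ) = 30.4587 + 15.2558 + 7.4023 + 19.2127 + 16.8331 = 89.1626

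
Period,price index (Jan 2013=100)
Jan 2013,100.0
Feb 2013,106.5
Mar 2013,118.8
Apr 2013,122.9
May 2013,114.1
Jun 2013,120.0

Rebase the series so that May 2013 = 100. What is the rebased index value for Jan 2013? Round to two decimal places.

Rebased(Jan 2013) = 100.0 / 114.1 × 100 = 87.6424

87.64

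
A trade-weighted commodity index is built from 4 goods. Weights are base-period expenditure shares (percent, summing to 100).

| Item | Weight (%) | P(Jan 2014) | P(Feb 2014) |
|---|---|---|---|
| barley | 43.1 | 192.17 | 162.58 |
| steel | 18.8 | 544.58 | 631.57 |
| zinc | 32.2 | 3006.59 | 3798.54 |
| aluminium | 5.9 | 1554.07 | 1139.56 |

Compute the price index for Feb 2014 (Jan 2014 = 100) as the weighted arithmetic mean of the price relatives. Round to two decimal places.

barley: 43.1 × (162.58/192.17) = 43.1 × 0.846022 = 36.4635
steel: 18.8 × (631.57/544.58) = 18.8 × 1.159738 = 21.8031
zinc: 32.2 × (3798.54/3006.59) = 32.2 × 1.263405 = 40.6816
aluminium: 5.9 × (1139.56/1554.07) = 5.9 × 0.733275 = 4.3263
Index = Σ wᵢ·(p₁ᵢ/p₀ᵢ) = 36.4635 + 21.8031 + 40.6816 + 4.3263 = 103.2746

103.27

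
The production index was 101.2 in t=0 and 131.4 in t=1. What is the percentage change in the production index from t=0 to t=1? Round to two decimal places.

Change = (131.4 − 101.2) / 101.2 × 100
       = 30.2 / 101.2 × 100 = 29.8419%

29.84%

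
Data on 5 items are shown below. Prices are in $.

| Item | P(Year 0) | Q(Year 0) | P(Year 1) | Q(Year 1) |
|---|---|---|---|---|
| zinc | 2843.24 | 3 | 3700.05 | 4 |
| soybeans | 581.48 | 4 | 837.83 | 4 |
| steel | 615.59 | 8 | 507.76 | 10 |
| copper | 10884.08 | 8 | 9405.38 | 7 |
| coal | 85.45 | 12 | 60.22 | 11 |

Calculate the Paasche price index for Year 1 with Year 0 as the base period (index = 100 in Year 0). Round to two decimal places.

Paasche price index uses current-period quantities as weights.
ΣP(Year 1)·Q(Year 1) = 3700.05×4 + 837.83×4 + 507.76×10 + 9405.38×7 + 60.22×11 = 14800.2 + 3351.32 + 5077.6 + 65837.66 + 662.42 = 89729.2
ΣP(Year 0)·Q(Year 1) = 2843.24×4 + 581.48×4 + 615.59×10 + 10884.08×7 + 85.45×11 = 11372.96 + 2325.92 + 6155.9 + 76188.56 + 939.95 = 96983.29
Index = 89729.2 / 96983.29 × 100 = 92.5203

92.52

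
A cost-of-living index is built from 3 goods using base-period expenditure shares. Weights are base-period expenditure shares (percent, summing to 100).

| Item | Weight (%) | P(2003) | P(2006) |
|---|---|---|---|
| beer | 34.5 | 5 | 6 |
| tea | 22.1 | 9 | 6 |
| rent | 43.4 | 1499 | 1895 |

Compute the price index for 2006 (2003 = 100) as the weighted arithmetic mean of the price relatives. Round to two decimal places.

111.00

beer: 34.5 × (6/5) = 34.5 × 1.200000 = 41.4000
tea: 22.1 × (6/9) = 22.1 × 0.666667 = 14.7333
rent: 43.4 × (1895/1499) = 43.4 × 1.264176 = 54.8652
Index = Σ wᵢ·(p₁ᵢ/p₀ᵢ) = 41.4000 + 14.7333 + 54.8652 = 110.9986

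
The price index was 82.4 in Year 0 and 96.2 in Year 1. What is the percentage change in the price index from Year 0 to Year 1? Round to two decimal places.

Change = (96.2 − 82.4) / 82.4 × 100
       = 13.8 / 82.4 × 100 = 16.7476%

16.75%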